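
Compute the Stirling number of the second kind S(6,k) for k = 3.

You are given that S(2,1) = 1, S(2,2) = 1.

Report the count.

90

r3: T_3,1=1×1+0=1; T_3,2=2×1+1=3; T_3,3=3×0+1=1
r4: T_4,1=1×1+0=1; T_4,2=2×3+1=7; T_4,3=3×1+3=6
r5: T_5,2=2×7+1=15; T_5,3=3×6+7=25
r6: T_6,3=3×25+15=90
Read S(6,3) = 90.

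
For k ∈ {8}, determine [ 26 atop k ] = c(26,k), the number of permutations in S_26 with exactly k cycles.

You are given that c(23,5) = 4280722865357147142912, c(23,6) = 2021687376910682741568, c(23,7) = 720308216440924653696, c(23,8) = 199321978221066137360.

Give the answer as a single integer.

4144457803247115877036800

@24  (24,6):2021687376910682741568·23+4280722865357147142912→50779532534302850198976, (24,7):720308216440924653696·23+2021687376910682741568→18588776355051949776576, (24,8):199321978221066137360·23+720308216440924653696→5304713715525445812976
@25  (25,7):18588776355051949776576·24+50779532534302850198976→496910165055549644836800, (25,8):5304713715525445812976·24+18588776355051949776576→145901905527662649288000
@26  (26,8):145901905527662649288000·25+496910165055549644836800→4144457803247115877036800
Read c(26,8) = 4144457803247115877036800.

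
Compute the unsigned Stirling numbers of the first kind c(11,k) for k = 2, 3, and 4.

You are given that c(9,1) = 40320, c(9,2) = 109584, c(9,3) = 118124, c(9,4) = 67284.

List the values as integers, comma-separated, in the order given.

10628640, 12753576, 8409500

row 10: T[10][1]=9·40320+0=362880  T[10][2]=9·109584+40320=1026576  T[10][3]=9·118124+109584=1172700  T[10][4]=9·67284+118124=723680
row 11: T[11][2]=10·1026576+362880=10628640  T[11][3]=10·1172700+1026576=12753576  T[11][4]=10·723680+1172700=8409500
Read c(11,2) = 10628640, c(11,3) = 12753576, c(11,4) = 8409500.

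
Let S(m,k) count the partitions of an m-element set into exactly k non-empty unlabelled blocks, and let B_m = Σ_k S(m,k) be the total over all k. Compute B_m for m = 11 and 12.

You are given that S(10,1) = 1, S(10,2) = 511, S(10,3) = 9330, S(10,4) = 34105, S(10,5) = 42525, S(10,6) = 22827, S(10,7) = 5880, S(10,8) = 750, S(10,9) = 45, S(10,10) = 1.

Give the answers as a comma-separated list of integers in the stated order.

678570, 4213597

r11: T_11,1=1×1+0=1; T_11,2=2×511+1=1023; T_11,3=3×9330+511=28501; T_11,4=4×34105+9330=145750; T_11,5=5×42525+34105=246730; T_11,6=6×22827+42525=179487; T_11,7=7×5880+22827=63987; T_11,8=8×750+5880=11880; T_11,9=9×45+750=1155; T_11,10=10×1+45=55; T_11,11=11×0+1=1
r12: T_12,1=1×1+0=1; T_12,2=2×1023+1=2047; T_12,3=3×28501+1023=86526; T_12,4=4×145750+28501=611501; T_12,5=5×246730+145750=1379400; T_12,6=6×179487+246730=1323652; T_12,7=7×63987+179487=627396; T_12,8=8×11880+63987=159027; T_12,9=9×1155+11880=22275; T_12,10=10×55+1155=1705; T_12,11=11×1+55=66; T_12,12=12×0+1=1
B_11 = ΣS(11,k) = 1+1023+28501+145750+246730+179487+63987+11880+1155+55+1 = 678570
B_12 = ΣS(12,k) = 1+2047+86526+611501+1379400+1323652+627396+159027+22275+1705+66+1 = 4213597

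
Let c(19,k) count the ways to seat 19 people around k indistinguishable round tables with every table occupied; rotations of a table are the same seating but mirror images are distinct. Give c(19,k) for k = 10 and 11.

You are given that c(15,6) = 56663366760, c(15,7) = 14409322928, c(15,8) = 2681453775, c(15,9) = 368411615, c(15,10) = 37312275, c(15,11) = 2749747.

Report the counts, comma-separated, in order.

i=16: T(16,7)=56663366760+15·14409322928=272803210680 | T(16,8)=14409322928+15·2681453775=54631129553 | T(16,9)=2681453775+15·368411615=8207628000 | T(16,10)=368411615+15·37312275=928095740 | T(16,11)=37312275+15·2749747=78558480
i=17: T(17,8)=272803210680+16·54631129553=1146901283528 | T(17,9)=54631129553+16·8207628000=185953177553 | T(17,10)=8207628000+16·928095740=23057159840 | T(17,11)=928095740+16·78558480=2185031420
i=18: T(18,9)=1146901283528+17·185953177553=4308105301929 | T(18,10)=185953177553+17·23057159840=577924894833 | T(18,11)=23057159840+17·2185031420=60202693980
i=19: T(19,10)=4308105301929+18·577924894833=14710753408923 | T(19,11)=577924894833+18·60202693980=1661573386473
Read c(19,10) = 14710753408923, c(19,11) = 1661573386473.

14710753408923, 1661573386473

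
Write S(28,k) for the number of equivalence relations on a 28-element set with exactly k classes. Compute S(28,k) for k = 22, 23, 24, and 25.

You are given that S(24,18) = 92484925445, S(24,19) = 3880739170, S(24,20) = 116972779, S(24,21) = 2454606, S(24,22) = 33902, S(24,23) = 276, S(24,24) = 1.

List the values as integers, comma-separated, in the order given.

825906183960, 22693687380, 460192005, 6654375

@25  (25,19):3880739170·19+92484925445→166218969675, (25,20):116972779·20+3880739170→6220194750, (25,21):2454606·21+116972779→168519505, (25,22):33902·22+2454606→3200450, (25,23):276·23+33902→40250, (25,24):1·24+276→300, (25,25):0·25+1→1
@26  (26,20):6220194750·20+166218969675→290622864675, (26,21):168519505·21+6220194750→9759104355, (26,22):3200450·22+168519505→238929405, (26,23):40250·23+3200450→4126200, (26,24):300·24+40250→47450, (26,25):1·25+300→325
@27  (27,21):9759104355·21+290622864675→495564056130, (27,22):238929405·22+9759104355→15015551265, (27,23):4126200·23+238929405→333832005, (27,24):47450·24+4126200→5265000, (27,25):325·25+47450→55575
@28  (28,22):15015551265·22+495564056130→825906183960, (28,23):333832005·23+15015551265→22693687380, (28,24):5265000·24+333832005→460192005, (28,25):55575·25+5265000→6654375
Read S(28,22) = 825906183960, S(28,23) = 22693687380, S(28,24) = 460192005, S(28,25) = 6654375.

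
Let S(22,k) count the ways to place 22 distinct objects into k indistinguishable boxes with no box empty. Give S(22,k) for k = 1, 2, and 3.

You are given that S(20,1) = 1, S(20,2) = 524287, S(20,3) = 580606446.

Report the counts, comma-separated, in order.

1, 2097151, 5228079450

r21: T_21,1=1×1+0=1; T_21,2=2×524287+1=1048575; T_21,3=3×580606446+524287=1742343625
r22: T_22,1=1×1+0=1; T_22,2=2×1048575+1=2097151; T_22,3=3×1742343625+1048575=5228079450
Read S(22,1) = 1, S(22,2) = 2097151, S(22,3) = 5228079450.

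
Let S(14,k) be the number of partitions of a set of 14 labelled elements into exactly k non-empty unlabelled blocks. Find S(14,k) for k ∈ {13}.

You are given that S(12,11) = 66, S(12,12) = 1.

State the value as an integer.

91

row 13: T[13][12]=12·1+66=78  T[13][13]=13·0+1=1
row 14: T[14][13]=13·1+78=91
Read S(14,13) = 91.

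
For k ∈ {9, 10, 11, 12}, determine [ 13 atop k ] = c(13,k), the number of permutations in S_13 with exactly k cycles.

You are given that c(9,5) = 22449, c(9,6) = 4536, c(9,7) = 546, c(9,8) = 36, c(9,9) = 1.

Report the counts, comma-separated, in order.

row 10: T[10][6]=9·4536+22449=63273  T[10][7]=9·546+4536=9450  T[10][8]=9·36+546=870  T[10][9]=9·1+36=45  T[10][10]=9·0+1=1
row 11: T[11][7]=10·9450+63273=157773  T[11][8]=10·870+9450=18150  T[11][9]=10·45+870=1320  T[11][10]=10·1+45=55  T[11][11]=10·0+1=1
row 12: T[12][8]=11·18150+157773=357423  T[12][9]=11·1320+18150=32670  T[12][10]=11·55+1320=1925  T[12][11]=11·1+55=66  T[12][12]=11·0+1=1
row 13: T[13][9]=12·32670+357423=749463  T[13][10]=12·1925+32670=55770  T[13][11]=12·66+1925=2717  T[13][12]=12·1+66=78
Read c(13,9) = 749463, c(13,10) = 55770, c(13,11) = 2717, c(13,12) = 78.

749463, 55770, 2717, 78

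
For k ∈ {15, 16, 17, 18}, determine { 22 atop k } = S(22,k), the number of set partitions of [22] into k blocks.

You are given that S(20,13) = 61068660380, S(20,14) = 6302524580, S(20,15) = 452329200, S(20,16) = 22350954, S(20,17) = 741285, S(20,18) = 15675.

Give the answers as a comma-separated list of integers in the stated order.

345615943200, 26046574004, 1404142047, 53374629

@21  (21,14):6302524580·14+61068660380→149304004500, (21,15):452329200·15+6302524580→13087462580, (21,16):22350954·16+452329200→809944464, (21,17):741285·17+22350954→34952799, (21,18):15675·18+741285→1023435
@22  (22,15):13087462580·15+149304004500→345615943200, (22,16):809944464·16+13087462580→26046574004, (22,17):34952799·17+809944464→1404142047, (22,18):1023435·18+34952799→53374629
Read S(22,15) = 345615943200, S(22,16) = 26046574004, S(22,17) = 1404142047, S(22,18) = 53374629.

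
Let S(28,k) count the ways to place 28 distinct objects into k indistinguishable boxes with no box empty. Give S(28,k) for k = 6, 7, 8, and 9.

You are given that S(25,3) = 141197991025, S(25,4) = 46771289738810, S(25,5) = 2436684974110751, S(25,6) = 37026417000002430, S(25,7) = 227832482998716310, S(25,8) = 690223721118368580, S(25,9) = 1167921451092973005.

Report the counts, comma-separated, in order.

[26] T[26,4]:4*46771289738810+141197991025=187226356946265 · T[26,5]:5*2436684974110751+46771289738810=12230196160292565 · T[26,6]:6*37026417000002430+2436684974110751=224595186974125331 · T[26,7]:7*227832482998716310+37026417000002430=1631853797991016600 · T[26,8]:8*690223721118368580+227832482998716310=5749622251945664950 · T[26,9]:9*1167921451092973005+690223721118368580=11201516780955125625
[27] T[27,5]:5*12230196160292565+187226356946265=61338207158409090 · T[27,6]:6*224595186974125331+12230196160292565=1359801318005044551 · T[27,7]:7*1631853797991016600+224595186974125331=11647571772911241531 · T[27,8]:8*5749622251945664950+1631853797991016600=47628831813556336200 · T[27,9]:9*11201516780955125625+5749622251945664950=106563273280541795575
[28] T[28,6]:6*1359801318005044551+61338207158409090=8220146115188676396 · T[28,7]:7*11647571772911241531+1359801318005044551=82892803728383735268 · T[28,8]:8*47628831813556336200+11647571772911241531=392678226281361931131 · T[28,9]:9*106563273280541795575+47628831813556336200=1006698291338432496375
Read S(28,6) = 8220146115188676396, S(28,7) = 82892803728383735268, S(28,8) = 392678226281361931131, S(28,9) = 1006698291338432496375.

8220146115188676396, 82892803728383735268, 392678226281361931131, 1006698291338432496375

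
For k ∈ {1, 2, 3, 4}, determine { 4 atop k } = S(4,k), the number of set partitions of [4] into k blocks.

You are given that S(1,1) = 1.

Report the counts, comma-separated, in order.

1, 7, 6, 1

@2  (2,1):1·1+0→1, (2,2):0·2+1→1
@3  (3,1):1·1+0→1, (3,2):1·2+1→3, (3,3):0·3+1→1
@4  (4,1):1·1+0→1, (4,2):3·2+1→7, (4,3):1·3+3→6, (4,4):0·4+1→1
Read S(4,1) = 1, S(4,2) = 7, S(4,3) = 6, S(4,4) = 1.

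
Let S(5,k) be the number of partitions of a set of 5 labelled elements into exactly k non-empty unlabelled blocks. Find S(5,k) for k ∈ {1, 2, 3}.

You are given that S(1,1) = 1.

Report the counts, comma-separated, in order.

1, 15, 25

i=2: T(2,1)=0+1·1=1 | T(2,2)=1+2·0=1
i=3: T(3,1)=0+1·1=1 | T(3,2)=1+2·1=3 | T(3,3)=1+3·0=1
i=4: T(4,1)=0+1·1=1 | T(4,2)=1+2·3=7 | T(4,3)=3+3·1=6
i=5: T(5,1)=0+1·1=1 | T(5,2)=1+2·7=15 | T(5,3)=7+3·6=25
Read S(5,1) = 1, S(5,2) = 15, S(5,3) = 25.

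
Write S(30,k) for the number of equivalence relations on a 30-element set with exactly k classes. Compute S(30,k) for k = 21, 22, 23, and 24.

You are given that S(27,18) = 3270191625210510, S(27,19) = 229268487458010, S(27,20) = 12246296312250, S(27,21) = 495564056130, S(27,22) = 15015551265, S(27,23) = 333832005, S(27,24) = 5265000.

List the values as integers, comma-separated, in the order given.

[28] T[28,19]:19*229268487458010+3270191625210510=7626292886912700 · T[28,20]:20*12246296312250+229268487458010=474194413703010 · T[28,21]:21*495564056130+12246296312250=22653141490980 · T[28,22]:22*15015551265+495564056130=825906183960 · T[28,23]:23*333832005+15015551265=22693687380 · T[28,24]:24*5265000+333832005=460192005
[29] T[29,20]:20*474194413703010+7626292886912700=17110181160972900 · T[29,21]:21*22653141490980+474194413703010=949910385013590 · T[29,22]:22*825906183960+22653141490980=40823077538100 · T[29,23]:23*22693687380+825906183960=1347860993700 · T[29,24]:24*460192005+22693687380=33738295500
[30] T[30,21]:21*949910385013590+17110181160972900=37058299246258290 · T[30,22]:22*40823077538100+949910385013590=1848018090851790 · T[30,23]:23*1347860993700+40823077538100=71823880393200 · T[30,24]:24*33738295500+1347860993700=2157580085700
Read S(30,21) = 37058299246258290, S(30,22) = 1848018090851790, S(30,23) = 71823880393200, S(30,24) = 2157580085700.

37058299246258290, 1848018090851790, 71823880393200, 2157580085700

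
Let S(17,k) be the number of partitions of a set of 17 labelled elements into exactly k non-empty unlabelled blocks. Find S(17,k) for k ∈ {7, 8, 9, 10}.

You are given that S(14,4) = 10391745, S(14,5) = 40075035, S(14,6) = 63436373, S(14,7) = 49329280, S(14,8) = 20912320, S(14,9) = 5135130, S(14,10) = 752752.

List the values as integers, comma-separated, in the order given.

25708104786, 20415995028, 9528822303, 2758334150

row 15: T[15][5]=5·40075035+10391745=210766920  T[15][6]=6·63436373+40075035=420693273  T[15][7]=7·49329280+63436373=408741333  T[15][8]=8·20912320+49329280=216627840  T[15][9]=9·5135130+20912320=67128490  T[15][10]=10·752752+5135130=12662650
row 16: T[16][6]=6·420693273+210766920=2734926558  T[16][7]=7·408741333+420693273=3281882604  T[16][8]=8·216627840+408741333=2141764053  T[16][9]=9·67128490+216627840=820784250  T[16][10]=10·12662650+67128490=193754990
row 17: T[17][7]=7·3281882604+2734926558=25708104786  T[17][8]=8·2141764053+3281882604=20415995028  T[17][9]=9·820784250+2141764053=9528822303  T[17][10]=10·193754990+820784250=2758334150
Read S(17,7) = 25708104786, S(17,8) = 20415995028, S(17,9) = 9528822303, S(17,10) = 2758334150.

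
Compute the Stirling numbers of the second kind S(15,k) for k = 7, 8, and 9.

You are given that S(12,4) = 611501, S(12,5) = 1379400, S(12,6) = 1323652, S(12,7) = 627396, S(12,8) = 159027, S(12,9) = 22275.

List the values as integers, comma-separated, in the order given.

row 13: T[13][5]=5·1379400+611501=7508501  T[13][6]=6·1323652+1379400=9321312  T[13][7]=7·627396+1323652=5715424  T[13][8]=8·159027+627396=1899612  T[13][9]=9·22275+159027=359502
row 14: T[14][6]=6·9321312+7508501=63436373  T[14][7]=7·5715424+9321312=49329280  T[14][8]=8·1899612+5715424=20912320  T[14][9]=9·359502+1899612=5135130
row 15: T[15][7]=7·49329280+63436373=408741333  T[15][8]=8·20912320+49329280=216627840  T[15][9]=9·5135130+20912320=67128490
Read S(15,7) = 408741333, S(15,8) = 216627840, S(15,9) = 67128490.

408741333, 216627840, 67128490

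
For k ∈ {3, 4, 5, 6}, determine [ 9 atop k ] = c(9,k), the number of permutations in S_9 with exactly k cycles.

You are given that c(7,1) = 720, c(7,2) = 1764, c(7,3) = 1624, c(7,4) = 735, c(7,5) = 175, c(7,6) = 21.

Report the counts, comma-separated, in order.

118124, 67284, 22449, 4536

@8  (8,2):1764·7+720→13068, (8,3):1624·7+1764→13132, (8,4):735·7+1624→6769, (8,5):175·7+735→1960, (8,6):21·7+175→322
@9  (9,3):13132·8+13068→118124, (9,4):6769·8+13132→67284, (9,5):1960·8+6769→22449, (9,6):322·8+1960→4536
Read c(9,3) = 118124, c(9,4) = 67284, c(9,5) = 22449, c(9,6) = 4536.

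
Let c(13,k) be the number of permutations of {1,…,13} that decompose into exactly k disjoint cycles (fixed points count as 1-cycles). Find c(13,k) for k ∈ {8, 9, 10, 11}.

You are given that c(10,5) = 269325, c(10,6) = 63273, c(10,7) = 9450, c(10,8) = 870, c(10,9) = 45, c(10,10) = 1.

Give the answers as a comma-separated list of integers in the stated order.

@11  (11,6):63273·10+269325→902055, (11,7):9450·10+63273→157773, (11,8):870·10+9450→18150, (11,9):45·10+870→1320, (11,10):1·10+45→55, (11,11):0·10+1→1
@12  (12,7):157773·11+902055→2637558, (12,8):18150·11+157773→357423, (12,9):1320·11+18150→32670, (12,10):55·11+1320→1925, (12,11):1·11+55→66
@13  (13,8):357423·12+2637558→6926634, (13,9):32670·12+357423→749463, (13,10):1925·12+32670→55770, (13,11):66·12+1925→2717
Read c(13,8) = 6926634, c(13,9) = 749463, c(13,10) = 55770, c(13,11) = 2717.

6926634, 749463, 55770, 2717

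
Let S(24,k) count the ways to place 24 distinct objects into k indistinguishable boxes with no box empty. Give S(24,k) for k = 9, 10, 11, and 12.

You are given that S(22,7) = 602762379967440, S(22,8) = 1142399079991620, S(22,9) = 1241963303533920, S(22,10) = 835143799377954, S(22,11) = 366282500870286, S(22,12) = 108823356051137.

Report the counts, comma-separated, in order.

row 23: T[23][8]=8·1142399079991620+602762379967440=9741955019900400  T[23][9]=9·1241963303533920+1142399079991620=12320068811796900  T[23][10]=10·835143799377954+1241963303533920=9593401297313460  T[23][11]=11·366282500870286+835143799377954=4864251308951100  T[23][12]=12·108823356051137+366282500870286=1672162773483930
row 24: T[24][9]=9·12320068811796900+9741955019900400=120622574326072500  T[24][10]=10·9593401297313460+12320068811796900=108254081784931500  T[24][11]=11·4864251308951100+9593401297313460=63100165695775560  T[24][12]=12·1672162773483930+4864251308951100=24930204590758260
Read S(24,9) = 120622574326072500, S(24,10) = 108254081784931500, S(24,11) = 63100165695775560, S(24,12) = 24930204590758260.

120622574326072500, 108254081784931500, 63100165695775560, 24930204590758260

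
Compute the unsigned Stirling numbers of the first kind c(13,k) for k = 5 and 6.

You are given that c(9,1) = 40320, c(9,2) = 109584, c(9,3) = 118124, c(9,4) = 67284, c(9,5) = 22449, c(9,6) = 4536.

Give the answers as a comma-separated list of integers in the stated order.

row 10: T[10][2]=9·109584+40320=1026576  T[10][3]=9·118124+109584=1172700  T[10][4]=9·67284+118124=723680  T[10][5]=9·22449+67284=269325  T[10][6]=9·4536+22449=63273
row 11: T[11][3]=10·1172700+1026576=12753576  T[11][4]=10·723680+1172700=8409500  T[11][5]=10·269325+723680=3416930  T[11][6]=10·63273+269325=902055
row 12: T[12][4]=11·8409500+12753576=105258076  T[12][5]=11·3416930+8409500=45995730  T[12][6]=11·902055+3416930=13339535
row 13: T[13][5]=12·45995730+105258076=657206836  T[13][6]=12·13339535+45995730=206070150
Read c(13,5) = 657206836, c(13,6) = 206070150.

657206836, 206070150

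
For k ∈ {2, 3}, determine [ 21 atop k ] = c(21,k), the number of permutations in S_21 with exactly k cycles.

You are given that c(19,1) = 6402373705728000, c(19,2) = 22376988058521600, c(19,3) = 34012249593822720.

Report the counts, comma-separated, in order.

8752948036761600000, 13803759753640704000

i=20: T(20,1)=0+19·6402373705728000=121645100408832000 | T(20,2)=6402373705728000+19·22376988058521600=431565146817638400 | T(20,3)=22376988058521600+19·34012249593822720=668609730341153280
i=21: T(21,2)=121645100408832000+20·431565146817638400=8752948036761600000 | T(21,3)=431565146817638400+20·668609730341153280=13803759753640704000
Read c(21,2) = 8752948036761600000, c(21,3) = 13803759753640704000.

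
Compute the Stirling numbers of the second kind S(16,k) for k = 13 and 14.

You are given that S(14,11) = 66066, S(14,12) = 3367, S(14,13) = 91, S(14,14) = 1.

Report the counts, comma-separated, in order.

165620, 6020

[15] T[15,12]:12*3367+66066=106470 · T[15,13]:13*91+3367=4550 · T[15,14]:14*1+91=105
[16] T[16,13]:13*4550+106470=165620 · T[16,14]:14*105+4550=6020
Read S(16,13) = 165620, S(16,14) = 6020.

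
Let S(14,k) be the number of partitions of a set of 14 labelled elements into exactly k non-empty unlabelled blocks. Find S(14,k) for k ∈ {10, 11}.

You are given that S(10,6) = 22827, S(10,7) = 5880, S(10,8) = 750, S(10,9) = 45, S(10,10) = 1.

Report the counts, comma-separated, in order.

752752, 66066

r11: T_11,7=7×5880+22827=63987; T_11,8=8×750+5880=11880; T_11,9=9×45+750=1155; T_11,10=10×1+45=55; T_11,11=11×0+1=1
r12: T_12,8=8×11880+63987=159027; T_12,9=9×1155+11880=22275; T_12,10=10×55+1155=1705; T_12,11=11×1+55=66
r13: T_13,9=9×22275+159027=359502; T_13,10=10×1705+22275=39325; T_13,11=11×66+1705=2431
r14: T_14,10=10×39325+359502=752752; T_14,11=11×2431+39325=66066
Read S(14,10) = 752752, S(14,11) = 66066.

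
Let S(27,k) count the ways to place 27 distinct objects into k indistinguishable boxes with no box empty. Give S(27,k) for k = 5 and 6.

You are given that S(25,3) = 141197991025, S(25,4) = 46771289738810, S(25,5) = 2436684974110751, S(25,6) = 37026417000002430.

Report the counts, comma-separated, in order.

61338207158409090, 1359801318005044551

row 26: T[26][4]=4·46771289738810+141197991025=187226356946265  T[26][5]=5·2436684974110751+46771289738810=12230196160292565  T[26][6]=6·37026417000002430+2436684974110751=224595186974125331
row 27: T[27][5]=5·12230196160292565+187226356946265=61338207158409090  T[27][6]=6·224595186974125331+12230196160292565=1359801318005044551
Read S(27,5) = 61338207158409090, S(27,6) = 1359801318005044551.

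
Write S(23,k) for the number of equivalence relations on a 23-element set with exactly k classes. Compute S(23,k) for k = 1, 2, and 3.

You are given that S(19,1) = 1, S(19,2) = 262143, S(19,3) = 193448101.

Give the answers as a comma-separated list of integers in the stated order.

i=20: T(20,1)=0+1·1=1 | T(20,2)=1+2·262143=524287 | T(20,3)=262143+3·193448101=580606446
i=21: T(21,1)=0+1·1=1 | T(21,2)=1+2·524287=1048575 | T(21,3)=524287+3·580606446=1742343625
i=22: T(22,1)=0+1·1=1 | T(22,2)=1+2·1048575=2097151 | T(22,3)=1048575+3·1742343625=5228079450
i=23: T(23,1)=0+1·1=1 | T(23,2)=1+2·2097151=4194303 | T(23,3)=2097151+3·5228079450=15686335501
Read S(23,1) = 1, S(23,2) = 4194303, S(23,3) = 15686335501.

1, 4194303, 15686335501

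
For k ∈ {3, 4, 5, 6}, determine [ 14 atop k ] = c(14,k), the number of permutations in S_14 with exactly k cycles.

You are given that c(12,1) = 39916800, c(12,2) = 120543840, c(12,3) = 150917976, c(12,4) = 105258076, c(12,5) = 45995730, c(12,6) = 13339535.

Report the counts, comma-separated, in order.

@13  (13,2):120543840·12+39916800→1486442880, (13,3):150917976·12+120543840→1931559552, (13,4):105258076·12+150917976→1414014888, (13,5):45995730·12+105258076→657206836, (13,6):13339535·12+45995730→206070150
@14  (14,3):1931559552·13+1486442880→26596717056, (14,4):1414014888·13+1931559552→20313753096, (14,5):657206836·13+1414014888→9957703756, (14,6):206070150·13+657206836→3336118786
Read c(14,3) = 26596717056, c(14,4) = 20313753096, c(14,5) = 9957703756, c(14,6) = 3336118786.

26596717056, 20313753096, 9957703756, 3336118786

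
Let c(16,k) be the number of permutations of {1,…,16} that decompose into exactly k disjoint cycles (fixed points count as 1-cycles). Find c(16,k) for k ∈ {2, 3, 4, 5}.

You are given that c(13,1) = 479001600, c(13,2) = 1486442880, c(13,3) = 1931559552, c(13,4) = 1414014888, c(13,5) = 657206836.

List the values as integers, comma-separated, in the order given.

row 14: T[14][1]=13·479001600+0=6227020800  T[14][2]=13·1486442880+479001600=19802759040  T[14][3]=13·1931559552+1486442880=26596717056  T[14][4]=13·1414014888+1931559552=20313753096  T[14][5]=13·657206836+1414014888=9957703756
row 15: T[15][1]=14·6227020800+0=87178291200  T[15][2]=14·19802759040+6227020800=283465647360  T[15][3]=14·26596717056+19802759040=392156797824  T[15][4]=14·20313753096+26596717056=310989260400  T[15][5]=14·9957703756+20313753096=159721605680
row 16: T[16][2]=15·283465647360+87178291200=4339163001600  T[16][3]=15·392156797824+283465647360=6165817614720  T[16][4]=15·310989260400+392156797824=5056995703824  T[16][5]=15·159721605680+310989260400=2706813345600
Read c(16,2) = 4339163001600, c(16,3) = 6165817614720, c(16,4) = 5056995703824, c(16,5) = 2706813345600.

4339163001600, 6165817614720, 5056995703824, 2706813345600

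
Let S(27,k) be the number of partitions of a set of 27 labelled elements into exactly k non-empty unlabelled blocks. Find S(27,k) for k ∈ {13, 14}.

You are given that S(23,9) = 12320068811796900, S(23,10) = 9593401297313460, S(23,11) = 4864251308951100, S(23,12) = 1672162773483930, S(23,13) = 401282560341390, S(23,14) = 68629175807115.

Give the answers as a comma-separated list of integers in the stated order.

i=24: T(24,10)=12320068811796900+10·9593401297313460=108254081784931500 | T(24,11)=9593401297313460+11·4864251308951100=63100165695775560 | T(24,12)=4864251308951100+12·1672162773483930=24930204590758260 | T(24,13)=1672162773483930+13·401282560341390=6888836057922000 | T(24,14)=401282560341390+14·68629175807115=1362091021641000
i=25: T(25,11)=108254081784931500+11·63100165695775560=802355904438462660 | T(25,12)=63100165695775560+12·24930204590758260=362262620784874680 | T(25,13)=24930204590758260+13·6888836057922000=114485073343744260 | T(25,14)=6888836057922000+14·1362091021641000=25958110360896000
i=26: T(26,12)=802355904438462660+12·362262620784874680=5149507353856958820 | T(26,13)=362262620784874680+13·114485073343744260=1850568574253550060 | T(26,14)=114485073343744260+14·25958110360896000=477898618396288260
i=27: T(27,13)=5149507353856958820+13·1850568574253550060=29206898819153109600 | T(27,14)=1850568574253550060+14·477898618396288260=8541149231801585700
Read S(27,13) = 29206898819153109600, S(27,14) = 8541149231801585700.

29206898819153109600, 8541149231801585700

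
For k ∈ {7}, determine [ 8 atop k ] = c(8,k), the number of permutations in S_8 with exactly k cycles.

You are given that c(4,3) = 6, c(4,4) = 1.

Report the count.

@5  (5,4):1·4+6→10, (5,5):0·4+1→1
@6  (6,5):1·5+10→15, (6,6):0·5+1→1
@7  (7,6):1·6+15→21, (7,7):0·6+1→1
@8  (8,7):1·7+21→28
Read c(8,7) = 28.

28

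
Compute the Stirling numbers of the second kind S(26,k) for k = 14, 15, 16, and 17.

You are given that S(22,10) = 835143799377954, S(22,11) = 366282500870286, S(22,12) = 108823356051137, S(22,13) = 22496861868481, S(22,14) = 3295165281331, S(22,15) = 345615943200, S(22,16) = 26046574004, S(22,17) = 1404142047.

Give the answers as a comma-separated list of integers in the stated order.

477898618396288260, 90449030191104000, 12725877242482560, 1343731795378830

r23: T_23,11=11×366282500870286+835143799377954=4864251308951100; T_23,12=12×108823356051137+366282500870286=1672162773483930; T_23,13=13×22496861868481+108823356051137=401282560341390; T_23,14=14×3295165281331+22496861868481=68629175807115; T_23,15=15×345615943200+3295165281331=8479404429331; T_23,16=16×26046574004+345615943200=762361127264; T_23,17=17×1404142047+26046574004=49916988803
r24: T_24,12=12×1672162773483930+4864251308951100=24930204590758260; T_24,13=13×401282560341390+1672162773483930=6888836057922000; T_24,14=14×68629175807115+401282560341390=1362091021641000; T_24,15=15×8479404429331+68629175807115=195820242247080; T_24,16=16×762361127264+8479404429331=20677182465555; T_24,17=17×49916988803+762361127264=1610949936915
r25: T_25,13=13×6888836057922000+24930204590758260=114485073343744260; T_25,14=14×1362091021641000+6888836057922000=25958110360896000; T_25,15=15×195820242247080+1362091021641000=4299394655347200; T_25,16=16×20677182465555+195820242247080=526655161695960; T_25,17=17×1610949936915+20677182465555=48063331393110
r26: T_26,14=14×25958110360896000+114485073343744260=477898618396288260; T_26,15=15×4299394655347200+25958110360896000=90449030191104000; T_26,16=16×526655161695960+4299394655347200=12725877242482560; T_26,17=17×48063331393110+526655161695960=1343731795378830
Read S(26,14) = 477898618396288260, S(26,15) = 90449030191104000, S(26,16) = 12725877242482560, S(26,17) = 1343731795378830.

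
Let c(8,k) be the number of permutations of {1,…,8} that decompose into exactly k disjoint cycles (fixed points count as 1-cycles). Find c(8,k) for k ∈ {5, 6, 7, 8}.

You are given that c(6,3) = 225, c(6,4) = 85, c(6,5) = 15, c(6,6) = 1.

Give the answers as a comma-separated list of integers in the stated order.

[7] T[7,4]:6*85+225=735 · T[7,5]:6*15+85=175 · T[7,6]:6*1+15=21 · T[7,7]:6*0+1=1
[8] T[8,5]:7*175+735=1960 · T[8,6]:7*21+175=322 · T[8,7]:7*1+21=28 · T[8,8]:7*0+1=1
Read c(8,5) = 1960, c(8,6) = 322, c(8,7) = 28, c(8,8) = 1.

1960, 322, 28, 1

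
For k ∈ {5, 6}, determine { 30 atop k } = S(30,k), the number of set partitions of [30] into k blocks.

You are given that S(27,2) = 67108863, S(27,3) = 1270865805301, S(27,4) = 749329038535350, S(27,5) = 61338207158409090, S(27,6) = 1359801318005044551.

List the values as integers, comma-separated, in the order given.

[28] T[28,3]:3*1270865805301+67108863=3812664524766 · T[28,4]:4*749329038535350+1270865805301=2998587019946701 · T[28,5]:5*61338207158409090+749329038535350=307440364830580800 · T[28,6]:6*1359801318005044551+61338207158409090=8220146115188676396
[29] T[29,4]:4*2998587019946701+3812664524766=11998160744311570 · T[29,5]:5*307440364830580800+2998587019946701=1540200411172850701 · T[29,6]:6*8220146115188676396+307440364830580800=49628317055962639176
[30] T[30,5]:5*1540200411172850701+11998160744311570=7713000216608565075 · T[30,6]:6*49628317055962639176+1540200411172850701=299310102746948685757
Read S(30,5) = 7713000216608565075, S(30,6) = 299310102746948685757.

7713000216608565075, 299310102746948685757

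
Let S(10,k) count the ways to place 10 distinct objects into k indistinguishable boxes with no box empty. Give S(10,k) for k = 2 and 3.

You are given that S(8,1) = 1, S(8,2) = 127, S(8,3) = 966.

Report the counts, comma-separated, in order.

row 9: T[9][1]=1·1+0=1  T[9][2]=2·127+1=255  T[9][3]=3·966+127=3025
row 10: T[10][2]=2·255+1=511  T[10][3]=3·3025+255=9330
Read S(10,2) = 511, S(10,3) = 9330.

511, 9330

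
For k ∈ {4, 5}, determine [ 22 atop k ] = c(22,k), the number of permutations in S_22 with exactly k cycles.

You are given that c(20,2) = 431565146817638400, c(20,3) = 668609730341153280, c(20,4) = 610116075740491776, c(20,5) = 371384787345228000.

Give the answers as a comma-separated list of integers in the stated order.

@21  (21,3):668609730341153280·20+431565146817638400→13803759753640704000, (21,4):610116075740491776·20+668609730341153280→12870931245150988800, (21,5):371384787345228000·20+610116075740491776→8037811822645051776
@22  (22,4):12870931245150988800·21+13803759753640704000→284093315901811468800, (22,5):8037811822645051776·21+12870931245150988800→181664979520697076096
Read c(22,4) = 284093315901811468800, c(22,5) = 181664979520697076096.

284093315901811468800, 181664979520697076096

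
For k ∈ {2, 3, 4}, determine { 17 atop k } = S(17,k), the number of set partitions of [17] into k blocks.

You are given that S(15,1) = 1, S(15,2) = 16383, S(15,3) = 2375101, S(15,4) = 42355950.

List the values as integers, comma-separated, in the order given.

[16] T[16,1]:1*1+0=1 · T[16,2]:2*16383+1=32767 · T[16,3]:3*2375101+16383=7141686 · T[16,4]:4*42355950+2375101=171798901
[17] T[17,2]:2*32767+1=65535 · T[17,3]:3*7141686+32767=21457825 · T[17,4]:4*171798901+7141686=694337290
Read S(17,2) = 65535, S(17,3) = 21457825, S(17,4) = 694337290.

65535, 21457825, 694337290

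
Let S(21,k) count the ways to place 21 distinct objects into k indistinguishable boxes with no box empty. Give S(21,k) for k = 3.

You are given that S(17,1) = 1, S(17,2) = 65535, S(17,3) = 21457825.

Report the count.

r18: T_18,1=1×1+0=1; T_18,2=2×65535+1=131071; T_18,3=3×21457825+65535=64439010
r19: T_19,1=1×1+0=1; T_19,2=2×131071+1=262143; T_19,3=3×64439010+131071=193448101
r20: T_20,2=2×262143+1=524287; T_20,3=3×193448101+262143=580606446
r21: T_21,3=3×580606446+524287=1742343625
Read S(21,3) = 1742343625.

1742343625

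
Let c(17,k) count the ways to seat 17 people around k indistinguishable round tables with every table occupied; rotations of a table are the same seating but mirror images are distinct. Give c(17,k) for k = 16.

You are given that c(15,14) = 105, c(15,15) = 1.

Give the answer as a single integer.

r16: T_16,15=15×1+105=120; T_16,16=15×0+1=1
r17: T_17,16=16×1+120=136
Read c(17,16) = 136.

136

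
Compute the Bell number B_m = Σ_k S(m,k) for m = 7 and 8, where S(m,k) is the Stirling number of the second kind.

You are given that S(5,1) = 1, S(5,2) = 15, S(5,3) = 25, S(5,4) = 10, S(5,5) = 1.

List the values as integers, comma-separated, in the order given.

877, 4140

@6  (6,1):1·1+0→1, (6,2):15·2+1→31, (6,3):25·3+15→90, (6,4):10·4+25→65, (6,5):1·5+10→15, (6,6):0·6+1→1
@7  (7,1):1·1+0→1, (7,2):31·2+1→63, (7,3):90·3+31→301, (7,4):65·4+90→350, (7,5):15·5+65→140, (7,6):1·6+15→21, (7,7):0·7+1→1
@8  (8,1):1·1+0→1, (8,2):63·2+1→127, (8,3):301·3+63→966, (8,4):350·4+301→1701, (8,5):140·5+350→1050, (8,6):21·6+140→266, (8,7):1·7+21→28, (8,8):0·8+1→1
B_7 = ΣS(7,k) = 1+63+301+350+140+21+1 = 877
B_8 = ΣS(8,k) = 1+127+966+1701+1050+266+28+1 = 4140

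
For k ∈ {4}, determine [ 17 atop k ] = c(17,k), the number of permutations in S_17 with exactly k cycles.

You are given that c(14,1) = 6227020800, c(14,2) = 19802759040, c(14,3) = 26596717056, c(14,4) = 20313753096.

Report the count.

87077748875904

[15] T[15,2]:14*19802759040+6227020800=283465647360 · T[15,3]:14*26596717056+19802759040=392156797824 · T[15,4]:14*20313753096+26596717056=310989260400
[16] T[16,3]:15*392156797824+283465647360=6165817614720 · T[16,4]:15*310989260400+392156797824=5056995703824
[17] T[17,4]:16*5056995703824+6165817614720=87077748875904
Read c(17,4) = 87077748875904.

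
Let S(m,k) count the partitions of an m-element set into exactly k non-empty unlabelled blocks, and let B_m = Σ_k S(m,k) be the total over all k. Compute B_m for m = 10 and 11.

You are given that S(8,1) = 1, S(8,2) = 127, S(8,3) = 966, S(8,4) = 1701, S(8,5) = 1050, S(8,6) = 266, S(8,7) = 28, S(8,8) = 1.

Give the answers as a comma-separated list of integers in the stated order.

i=9: T(9,1)=0+1·1=1 | T(9,2)=1+2·127=255 | T(9,3)=127+3·966=3025 | T(9,4)=966+4·1701=7770 | T(9,5)=1701+5·1050=6951 | T(9,6)=1050+6·266=2646 | T(9,7)=266+7·28=462 | T(9,8)=28+8·1=36 | T(9,9)=1+9·0=1
i=10: T(10,1)=0+1·1=1 | T(10,2)=1+2·255=511 | T(10,3)=255+3·3025=9330 | T(10,4)=3025+4·7770=34105 | T(10,5)=7770+5·6951=42525 | T(10,6)=6951+6·2646=22827 | T(10,7)=2646+7·462=5880 | T(10,8)=462+8·36=750 | T(10,9)=36+9·1=45 | T(10,10)=1+10·0=1
i=11: T(11,1)=0+1·1=1 | T(11,2)=1+2·511=1023 | T(11,3)=511+3·9330=28501 | T(11,4)=9330+4·34105=145750 | T(11,5)=34105+5·42525=246730 | T(11,6)=42525+6·22827=179487 | T(11,7)=22827+7·5880=63987 | T(11,8)=5880+8·750=11880 | T(11,9)=750+9·45=1155 | T(11,10)=45+10·1=55 | T(11,11)=1+11·0=1
B_10 = ΣS(10,k) = 1+511+9330+34105+42525+22827+5880+750+45+1 = 115975
B_11 = ΣS(11,k) = 1+1023+28501+145750+246730+179487+63987+11880+1155+55+1 = 678570

115975, 678570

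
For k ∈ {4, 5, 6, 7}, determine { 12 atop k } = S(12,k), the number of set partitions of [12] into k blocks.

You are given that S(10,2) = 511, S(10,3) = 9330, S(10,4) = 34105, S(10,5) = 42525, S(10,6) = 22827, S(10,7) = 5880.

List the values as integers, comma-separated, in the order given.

@11  (11,3):9330·3+511→28501, (11,4):34105·4+9330→145750, (11,5):42525·5+34105→246730, (11,6):22827·6+42525→179487, (11,7):5880·7+22827→63987
@12  (12,4):145750·4+28501→611501, (12,5):246730·5+145750→1379400, (12,6):179487·6+246730→1323652, (12,7):63987·7+179487→627396
Read S(12,4) = 611501, S(12,5) = 1379400, S(12,6) = 1323652, S(12,7) = 627396.

611501, 1379400, 1323652, 627396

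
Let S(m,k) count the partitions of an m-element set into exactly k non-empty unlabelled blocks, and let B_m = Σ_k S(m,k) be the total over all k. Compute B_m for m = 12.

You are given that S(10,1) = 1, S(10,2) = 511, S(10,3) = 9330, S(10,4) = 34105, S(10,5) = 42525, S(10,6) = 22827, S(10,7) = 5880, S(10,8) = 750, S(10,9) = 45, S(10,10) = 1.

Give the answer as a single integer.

4213597

i=11: T(11,1)=0+1·1=1 | T(11,2)=1+2·511=1023 | T(11,3)=511+3·9330=28501 | T(11,4)=9330+4·34105=145750 | T(11,5)=34105+5·42525=246730 | T(11,6)=42525+6·22827=179487 | T(11,7)=22827+7·5880=63987 | T(11,8)=5880+8·750=11880 | T(11,9)=750+9·45=1155 | T(11,10)=45+10·1=55 | T(11,11)=1+11·0=1
i=12: T(12,1)=0+1·1=1 | T(12,2)=1+2·1023=2047 | T(12,3)=1023+3·28501=86526 | T(12,4)=28501+4·145750=611501 | T(12,5)=145750+5·246730=1379400 | T(12,6)=246730+6·179487=1323652 | T(12,7)=179487+7·63987=627396 | T(12,8)=63987+8·11880=159027 | T(12,9)=11880+9·1155=22275 | T(12,10)=1155+10·55=1705 | T(12,11)=55+11·1=66 | T(12,12)=1+12·0=1
B_12 = ΣS(12,k) = 1+2047+86526+611501+1379400+1323652+627396+159027+22275+1705+66+1 = 4213597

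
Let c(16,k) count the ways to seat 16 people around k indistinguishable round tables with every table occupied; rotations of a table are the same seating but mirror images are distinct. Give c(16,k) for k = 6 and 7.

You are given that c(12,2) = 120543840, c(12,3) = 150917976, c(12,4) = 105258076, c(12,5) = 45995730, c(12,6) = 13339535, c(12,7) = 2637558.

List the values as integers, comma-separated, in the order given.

1009672107080, 272803210680

@13  (13,3):150917976·12+120543840→1931559552, (13,4):105258076·12+150917976→1414014888, (13,5):45995730·12+105258076→657206836, (13,6):13339535·12+45995730→206070150, (13,7):2637558·12+13339535→44990231
@14  (14,4):1414014888·13+1931559552→20313753096, (14,5):657206836·13+1414014888→9957703756, (14,6):206070150·13+657206836→3336118786, (14,7):44990231·13+206070150→790943153
@15  (15,5):9957703756·14+20313753096→159721605680, (15,6):3336118786·14+9957703756→56663366760, (15,7):790943153·14+3336118786→14409322928
@16  (16,6):56663366760·15+159721605680→1009672107080, (16,7):14409322928·15+56663366760→272803210680
Read c(16,6) = 1009672107080, c(16,7) = 272803210680.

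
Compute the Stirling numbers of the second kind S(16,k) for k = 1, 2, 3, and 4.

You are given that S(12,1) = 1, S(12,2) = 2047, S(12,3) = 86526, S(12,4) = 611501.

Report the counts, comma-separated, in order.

1, 32767, 7141686, 171798901

row 13: T[13][1]=1·1+0=1  T[13][2]=2·2047+1=4095  T[13][3]=3·86526+2047=261625  T[13][4]=4·611501+86526=2532530
row 14: T[14][1]=1·1+0=1  T[14][2]=2·4095+1=8191  T[14][3]=3·261625+4095=788970  T[14][4]=4·2532530+261625=10391745
row 15: T[15][1]=1·1+0=1  T[15][2]=2·8191+1=16383  T[15][3]=3·788970+8191=2375101  T[15][4]=4·10391745+788970=42355950
row 16: T[16][1]=1·1+0=1  T[16][2]=2·16383+1=32767  T[16][3]=3·2375101+16383=7141686  T[16][4]=4·42355950+2375101=171798901
Read S(16,1) = 1, S(16,2) = 32767, S(16,3) = 7141686, S(16,4) = 171798901.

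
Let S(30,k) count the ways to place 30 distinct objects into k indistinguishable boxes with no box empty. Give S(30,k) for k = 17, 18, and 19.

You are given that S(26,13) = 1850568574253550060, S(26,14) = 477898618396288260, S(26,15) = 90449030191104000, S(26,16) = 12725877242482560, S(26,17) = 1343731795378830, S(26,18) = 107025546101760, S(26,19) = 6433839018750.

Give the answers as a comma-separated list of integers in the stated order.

511605167806434372210, 68591811024147549270, 7145845579888333500

i=27: T(27,14)=1850568574253550060+14·477898618396288260=8541149231801585700 | T(27,15)=477898618396288260+15·90449030191104000=1834634071262848260 | T(27,16)=90449030191104000+16·12725877242482560=294063066070824960 | T(27,17)=12725877242482560+17·1343731795378830=35569317763922670 | T(27,18)=1343731795378830+18·107025546101760=3270191625210510 | T(27,19)=107025546101760+19·6433839018750=229268487458010
i=28: T(28,15)=8541149231801585700+15·1834634071262848260=36060660300744309600 | T(28,16)=1834634071262848260+16·294063066070824960=6539643128396047620 | T(28,17)=294063066070824960+17·35569317763922670=898741468057510350 | T(28,18)=35569317763922670+18·3270191625210510=94432767017711850 | T(28,19)=3270191625210510+19·229268487458010=7626292886912700
i=29: T(29,16)=36060660300744309600+16·6539643128396047620=140694950355081071520 | T(29,17)=6539643128396047620+17·898741468057510350=21818248085373723570 | T(29,18)=898741468057510350+18·94432767017711850=2598531274376323650 | T(29,19)=94432767017711850+19·7626292886912700=239332331869053150
i=30: T(30,17)=140694950355081071520+17·21818248085373723570=511605167806434372210 | T(30,18)=21818248085373723570+18·2598531274376323650=68591811024147549270 | T(30,19)=2598531274376323650+19·239332331869053150=7145845579888333500
Read S(30,17) = 511605167806434372210, S(30,18) = 68591811024147549270, S(30,19) = 7145845579888333500.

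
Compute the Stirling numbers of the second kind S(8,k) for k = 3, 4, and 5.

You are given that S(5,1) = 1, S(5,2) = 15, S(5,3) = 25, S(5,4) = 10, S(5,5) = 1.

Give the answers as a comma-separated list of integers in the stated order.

row 6: T[6][1]=1·1+0=1  T[6][2]=2·15+1=31  T[6][3]=3·25+15=90  T[6][4]=4·10+25=65  T[6][5]=5·1+10=15
row 7: T[7][2]=2·31+1=63  T[7][3]=3·90+31=301  T[7][4]=4·65+90=350  T[7][5]=5·15+65=140
row 8: T[8][3]=3·301+63=966  T[8][4]=4·350+301=1701  T[8][5]=5·140+350=1050
Read S(8,3) = 966, S(8,4) = 1701, S(8,5) = 1050.

966, 1701, 1050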